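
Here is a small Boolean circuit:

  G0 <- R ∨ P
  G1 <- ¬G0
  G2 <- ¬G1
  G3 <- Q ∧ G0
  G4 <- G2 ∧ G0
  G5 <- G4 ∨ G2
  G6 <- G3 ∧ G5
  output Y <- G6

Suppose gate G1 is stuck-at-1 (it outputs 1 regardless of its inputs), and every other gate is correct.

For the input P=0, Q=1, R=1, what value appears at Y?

Propagate with G1 forced: G0=1, G1=1 [stuck-at-1], G2=0, G3=1, G4=0, G5=0, G6=0.
So Y = 0. (Without the fault it would be 1.)

0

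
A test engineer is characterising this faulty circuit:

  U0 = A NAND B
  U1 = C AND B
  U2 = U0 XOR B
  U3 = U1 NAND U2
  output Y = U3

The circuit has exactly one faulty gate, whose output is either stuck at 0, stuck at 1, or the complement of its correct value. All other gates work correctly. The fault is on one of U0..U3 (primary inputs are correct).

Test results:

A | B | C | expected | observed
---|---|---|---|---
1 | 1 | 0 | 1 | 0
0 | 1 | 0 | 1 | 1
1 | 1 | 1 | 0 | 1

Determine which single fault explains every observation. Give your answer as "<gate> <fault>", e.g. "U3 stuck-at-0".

U1 inverted output

Fault-free values for test 1 (A=1, B=1, C=0): U0=0, U1=0, U2=1, U3=1, giving Y=1. Observed 0.
Test 1: faults giving observed 0 are {U1 stuck-at-1, U1 inverted output, U3 stuck-at-0, U3 inverted output}.
Test 2 (A=0, B=1, C=0): fault-free U0=1, U1=0, U2=0, U3=1 → 1; observed 1. Eliminates U3 stuck-at-0, U3 inverted output.
Test 3 (A=1, B=1, C=1): fault-free U0=0, U1=1, U2=1, U3=0 → 0; observed 1. Eliminates U1 stuck-at-1.
Only U1 inverted output is consistent with every test.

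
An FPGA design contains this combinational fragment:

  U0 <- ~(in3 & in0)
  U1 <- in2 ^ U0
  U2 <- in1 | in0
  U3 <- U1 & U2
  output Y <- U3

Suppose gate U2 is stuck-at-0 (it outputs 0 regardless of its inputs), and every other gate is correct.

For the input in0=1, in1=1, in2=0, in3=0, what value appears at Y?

Propagate with U2 forced: U0=1, U1=1, U2=0 [stuck-at-0], U3=0.
So Y = 0. (Without the fault it would be 1.)

0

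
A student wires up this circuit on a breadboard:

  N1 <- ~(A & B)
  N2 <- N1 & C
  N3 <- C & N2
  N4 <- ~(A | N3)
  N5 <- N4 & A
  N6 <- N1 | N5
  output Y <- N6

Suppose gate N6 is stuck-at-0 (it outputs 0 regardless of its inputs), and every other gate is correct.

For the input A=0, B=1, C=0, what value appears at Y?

0

Propagate with N6 forced: N1=1, N2=0, N3=0, N4=1, N5=0, N6=0 [stuck-at-0].
So Y = 0. (Without the fault it would be 1.)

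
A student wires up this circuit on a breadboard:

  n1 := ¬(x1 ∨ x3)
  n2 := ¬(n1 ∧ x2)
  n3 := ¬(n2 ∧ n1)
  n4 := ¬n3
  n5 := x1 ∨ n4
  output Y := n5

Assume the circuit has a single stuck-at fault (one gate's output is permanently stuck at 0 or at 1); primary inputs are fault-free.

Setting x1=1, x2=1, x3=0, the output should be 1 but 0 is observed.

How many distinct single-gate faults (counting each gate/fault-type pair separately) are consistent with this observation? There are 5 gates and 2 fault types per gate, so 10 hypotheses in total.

1

Fault-free: n1=0, n2=1, n3=1, n4=0, n5=1 → 1. Observed 0.
  n1 stuck-at-0: output 1 ✗
  n1 stuck-at-1: output 1 ✗
  n2 stuck-at-0: output 1 ✗
  n2 stuck-at-1: output 1 ✗
  n3 stuck-at-0: output 1 ✗
  n3 stuck-at-1: output 1 ✗
  n4 stuck-at-0: output 1 ✗
  n4 stuck-at-1: output 1 ✗
  n5 stuck-at-0: output 0 ✓
  n5 stuck-at-1: output 1 ✗
Consistent faults: {n5 stuck-at-0} — 1 in all.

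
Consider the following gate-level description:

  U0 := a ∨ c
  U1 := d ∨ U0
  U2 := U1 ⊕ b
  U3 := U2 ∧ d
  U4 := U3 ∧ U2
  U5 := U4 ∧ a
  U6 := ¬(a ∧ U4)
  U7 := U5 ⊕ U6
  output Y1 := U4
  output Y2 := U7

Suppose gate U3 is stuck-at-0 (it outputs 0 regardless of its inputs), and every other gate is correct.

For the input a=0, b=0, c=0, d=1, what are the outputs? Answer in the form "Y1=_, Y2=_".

Y1=0, Y2=1

Propagate with U3 forced: U0=0, U1=1, U2=1, U3=0 [stuck-at-0], U4=0, U5=0, U6=1, U7=1.
So the outputs are Y1=0, Y2=1. (Without the fault they would be Y1=1, Y2=1.)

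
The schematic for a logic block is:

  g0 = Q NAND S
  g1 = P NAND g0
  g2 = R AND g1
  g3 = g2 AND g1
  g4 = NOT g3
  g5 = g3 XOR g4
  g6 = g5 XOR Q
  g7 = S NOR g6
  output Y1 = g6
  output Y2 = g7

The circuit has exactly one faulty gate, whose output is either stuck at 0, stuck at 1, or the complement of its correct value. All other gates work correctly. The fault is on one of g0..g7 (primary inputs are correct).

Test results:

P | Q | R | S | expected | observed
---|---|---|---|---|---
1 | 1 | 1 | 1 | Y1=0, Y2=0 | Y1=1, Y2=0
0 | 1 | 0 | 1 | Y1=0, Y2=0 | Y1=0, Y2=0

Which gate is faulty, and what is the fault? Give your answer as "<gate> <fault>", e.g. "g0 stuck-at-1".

g4 stuck-at-1

Fault-free values for test 1 (P=1, Q=1, R=1, S=1): g0=0, g1=1, g2=1, g3=1, g4=0, g5=1, g6=0, g7=0, giving Y1=0, Y2=0. Observed Y1=1, Y2=0.
Test 1: faults giving observed Y1=1, Y2=0 are {g4 stuck-at-1, g4 inverted output, g5 stuck-at-0, g5 inverted output, g6 stuck-at-1, g6 inverted output}.
Test 2 (P=0, Q=1, R=0, S=1): fault-free g0=0, g1=1, g2=0, g3=0, g4=1, g5=1, g6=0, g7=0 → Y1=0, Y2=0; observed Y1=0, Y2=0. Eliminates g4 inverted output, g5 stuck-at-0, g5 inverted output, g6 stuck-at-1, g6 inverted output.
Only g4 stuck-at-1 is consistent with every test.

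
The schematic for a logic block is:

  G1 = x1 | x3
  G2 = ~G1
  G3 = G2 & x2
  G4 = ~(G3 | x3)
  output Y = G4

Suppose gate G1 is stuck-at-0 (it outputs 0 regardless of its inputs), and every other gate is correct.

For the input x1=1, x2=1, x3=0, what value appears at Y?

Propagate with G1 forced: G1=0 [stuck-at-0], G2=1, G3=1, G4=0.
So Y = 0. (Without the fault it would be 1.)

0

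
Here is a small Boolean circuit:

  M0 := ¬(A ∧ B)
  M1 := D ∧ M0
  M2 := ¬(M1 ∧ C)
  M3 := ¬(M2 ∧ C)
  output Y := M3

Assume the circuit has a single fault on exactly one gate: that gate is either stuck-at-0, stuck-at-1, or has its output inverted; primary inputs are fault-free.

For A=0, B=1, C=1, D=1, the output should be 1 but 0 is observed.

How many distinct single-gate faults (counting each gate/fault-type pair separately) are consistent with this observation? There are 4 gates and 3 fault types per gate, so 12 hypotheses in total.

Fault-free: M0=1, M1=1, M2=0, M3=1 → 1. Observed 0.
  M0 stuck-at-0: output 0 ✓
  M0 stuck-at-1: output 1 ✗
  M0 inverted output: output 0 ✓
  M1 stuck-at-0: output 0 ✓
  M1 stuck-at-1: output 1 ✗
  M1 inverted output: output 0 ✓
  M2 stuck-at-0: output 1 ✗
  M2 stuck-at-1: output 0 ✓
  M2 inverted output: output 0 ✓
  M3 stuck-at-0: output 0 ✓
  M3 stuck-at-1: output 1 ✗
  M3 inverted output: output 0 ✓
Consistent faults: {M0 stuck-at-0, M0 inverted output, M1 stuck-at-0, M1 inverted output, M2 stuck-at-1, M2 inverted output, M3 stuck-at-0, M3 inverted output} — 8 in all.

8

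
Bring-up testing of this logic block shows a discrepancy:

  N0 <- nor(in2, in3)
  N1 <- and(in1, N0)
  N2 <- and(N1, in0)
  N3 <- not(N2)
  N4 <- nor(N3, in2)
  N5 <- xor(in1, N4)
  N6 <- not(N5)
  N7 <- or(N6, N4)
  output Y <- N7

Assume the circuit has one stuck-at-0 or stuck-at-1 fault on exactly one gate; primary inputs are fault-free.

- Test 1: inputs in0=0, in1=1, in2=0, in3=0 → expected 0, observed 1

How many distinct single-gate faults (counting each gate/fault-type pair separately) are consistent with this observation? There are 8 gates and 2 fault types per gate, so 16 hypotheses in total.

6

Fault-free: N0=1, N1=1, N2=0, N3=1, N4=0, N5=1, N6=0, N7=0 → 0. Observed 1.
  N0: none of the 2 fault types match ✗
  N1: none of the 2 fault types match ✗
  N2: stuck-at-1 ✓; others ✗
  N3: stuck-at-0 ✓; others ✗
  N4: stuck-at-1 ✓; others ✗
  N5: stuck-at-0 ✓; others ✗
  N6: stuck-at-1 ✓; others ✗
  N7: stuck-at-1 ✓; others ✗
Consistent faults: {N2 stuck-at-1, N3 stuck-at-0, N4 stuck-at-1, N5 stuck-at-0, N6 stuck-at-1, N7 stuck-at-1} — 6 in all.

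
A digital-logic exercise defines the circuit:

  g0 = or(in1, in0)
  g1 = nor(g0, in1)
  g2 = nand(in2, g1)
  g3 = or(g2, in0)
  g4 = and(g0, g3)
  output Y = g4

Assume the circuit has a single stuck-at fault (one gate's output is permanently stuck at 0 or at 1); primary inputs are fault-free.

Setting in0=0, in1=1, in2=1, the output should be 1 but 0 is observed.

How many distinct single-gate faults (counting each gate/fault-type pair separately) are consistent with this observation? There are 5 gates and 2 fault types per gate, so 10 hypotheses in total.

5

Fault-free: g0=1, g1=0, g2=1, g3=1, g4=1 → 1. Observed 0.
  g0 stuck-at-0: output 0 ✓
  g0 stuck-at-1: output 1 ✗
  g1 stuck-at-0: output 1 ✗
  g1 stuck-at-1: output 0 ✓
  g2 stuck-at-0: output 0 ✓
  g2 stuck-at-1: output 1 ✗
  g3 stuck-at-0: output 0 ✓
  g3 stuck-at-1: output 1 ✗
  g4 stuck-at-0: output 0 ✓
  g4 stuck-at-1: output 1 ✗
Consistent faults: {g0 stuck-at-0, g1 stuck-at-1, g2 stuck-at-0, g3 stuck-at-0, g4 stuck-at-0} — 5 in all.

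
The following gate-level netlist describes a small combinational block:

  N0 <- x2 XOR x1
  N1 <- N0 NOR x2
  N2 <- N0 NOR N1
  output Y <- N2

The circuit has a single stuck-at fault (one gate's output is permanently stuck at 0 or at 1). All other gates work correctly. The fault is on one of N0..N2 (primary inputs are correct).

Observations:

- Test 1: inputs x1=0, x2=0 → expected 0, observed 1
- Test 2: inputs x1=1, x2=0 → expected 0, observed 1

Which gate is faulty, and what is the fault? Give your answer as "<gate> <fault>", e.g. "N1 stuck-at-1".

Fault-free values for test 1 (x1=0, x2=0): N0=0, N1=1, N2=0, giving Y=0. Observed 1.
Test 1: faults giving observed 1 are {N1 stuck-at-0, N2 stuck-at-1}.
Test 2 (x1=1, x2=0): fault-free N0=1, N1=0, N2=0 → 0; observed 1. Eliminates N1 stuck-at-0.
Only N2 stuck-at-1 is consistent with every test.

N2 stuck-at-1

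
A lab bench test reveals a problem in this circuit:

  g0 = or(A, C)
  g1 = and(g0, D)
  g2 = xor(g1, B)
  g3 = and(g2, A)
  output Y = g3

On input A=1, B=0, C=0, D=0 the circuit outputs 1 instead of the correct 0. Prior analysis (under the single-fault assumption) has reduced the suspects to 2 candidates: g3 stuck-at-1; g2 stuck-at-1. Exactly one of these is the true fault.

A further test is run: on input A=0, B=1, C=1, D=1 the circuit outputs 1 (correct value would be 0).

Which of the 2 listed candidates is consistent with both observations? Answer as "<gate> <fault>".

Evaluate each candidate on input A=0, B=1, C=1, D=1:
  g3 stuck-at-1: g0=1, g1=1, g2=0, g3=1 [stuck-at-1] → 1 — matches
  g2 stuck-at-1: g0=1, g1=1, g2=1 [stuck-at-1], g3=0 → 0 — eliminated
Only g3 stuck-at-1 reproduces the observed 1.

g3 stuck-at-1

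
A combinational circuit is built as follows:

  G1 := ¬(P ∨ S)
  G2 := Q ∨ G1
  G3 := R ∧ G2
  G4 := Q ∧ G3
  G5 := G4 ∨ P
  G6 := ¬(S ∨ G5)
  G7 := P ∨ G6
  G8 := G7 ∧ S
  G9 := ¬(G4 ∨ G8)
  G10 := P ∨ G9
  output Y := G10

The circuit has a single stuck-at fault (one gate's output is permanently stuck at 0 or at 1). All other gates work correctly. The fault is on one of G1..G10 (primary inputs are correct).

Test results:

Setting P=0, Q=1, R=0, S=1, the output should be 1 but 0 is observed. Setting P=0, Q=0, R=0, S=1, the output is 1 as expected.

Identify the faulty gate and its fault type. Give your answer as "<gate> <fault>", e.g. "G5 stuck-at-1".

G3 stuck-at-1

Fault-free values for test 1 (P=0, Q=1, R=0, S=1): G1=0, G2=1, G3=0, G4=0, G5=0, G6=0, G7=0, G8=0, G9=1, G10=1, giving Y=1. Observed 0.
Test 1: faults giving observed 0 are {G3 stuck-at-1, G4 stuck-at-1, G6 stuck-at-1, G7 stuck-at-1, G8 stuck-at-1, G9 stuck-at-0, G10 stuck-at-0}.
Test 2 (P=0, Q=0, R=0, S=1): fault-free G1=0, G2=0, G3=0, G4=0, G5=0, G6=0, G7=0, G8=0, G9=1, G10=1 → 1; observed 1. Eliminates G4 stuck-at-1, G6 stuck-at-1, G7 stuck-at-1, G8 stuck-at-1, G9 stuck-at-0, G10 stuck-at-0.
Only G3 stuck-at-1 is consistent with every test.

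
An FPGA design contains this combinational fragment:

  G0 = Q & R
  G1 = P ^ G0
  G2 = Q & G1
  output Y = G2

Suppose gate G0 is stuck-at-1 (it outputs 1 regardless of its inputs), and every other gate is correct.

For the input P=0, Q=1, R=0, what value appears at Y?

1

Propagate with G0 forced: G0=1 [stuck-at-1], G1=1, G2=1.
So Y = 1. (Without the fault it would be 0.)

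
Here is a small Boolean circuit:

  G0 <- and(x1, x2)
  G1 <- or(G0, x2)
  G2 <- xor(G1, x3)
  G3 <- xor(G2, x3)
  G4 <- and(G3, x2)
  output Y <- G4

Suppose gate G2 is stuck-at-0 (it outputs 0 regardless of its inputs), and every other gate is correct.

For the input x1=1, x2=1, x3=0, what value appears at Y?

0

Propagate with G2 forced: G0=1, G1=1, G2=0 [stuck-at-0], G3=0, G4=0.
So Y = 0. (Without the fault it would be 1.)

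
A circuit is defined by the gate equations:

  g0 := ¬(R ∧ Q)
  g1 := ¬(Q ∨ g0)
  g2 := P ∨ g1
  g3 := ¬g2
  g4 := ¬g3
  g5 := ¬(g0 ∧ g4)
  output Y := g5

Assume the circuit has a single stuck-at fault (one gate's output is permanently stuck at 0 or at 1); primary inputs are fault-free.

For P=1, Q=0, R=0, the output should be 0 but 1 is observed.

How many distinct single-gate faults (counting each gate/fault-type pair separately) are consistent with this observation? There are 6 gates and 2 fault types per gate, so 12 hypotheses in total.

5

Fault-free: g0=1, g1=0, g2=1, g3=0, g4=1, g5=0 → 0. Observed 1.
  g0 stuck-at-0: output 1 ✓
  g0 stuck-at-1: output 0 ✗
  g1 stuck-at-0: output 0 ✗
  g1 stuck-at-1: output 0 ✗
  g2 stuck-at-0: output 1 ✓
  g2 stuck-at-1: output 0 ✗
  g3 stuck-at-0: output 0 ✗
  g3 stuck-at-1: output 1 ✓
  g4 stuck-at-0: output 1 ✓
  g4 stuck-at-1: output 0 ✗
  g5 stuck-at-0: output 0 ✗
  g5 stuck-at-1: output 1 ✓
Consistent faults: {g0 stuck-at-0, g2 stuck-at-0, g3 stuck-at-1, g4 stuck-at-0, g5 stuck-at-1} — 5 in all.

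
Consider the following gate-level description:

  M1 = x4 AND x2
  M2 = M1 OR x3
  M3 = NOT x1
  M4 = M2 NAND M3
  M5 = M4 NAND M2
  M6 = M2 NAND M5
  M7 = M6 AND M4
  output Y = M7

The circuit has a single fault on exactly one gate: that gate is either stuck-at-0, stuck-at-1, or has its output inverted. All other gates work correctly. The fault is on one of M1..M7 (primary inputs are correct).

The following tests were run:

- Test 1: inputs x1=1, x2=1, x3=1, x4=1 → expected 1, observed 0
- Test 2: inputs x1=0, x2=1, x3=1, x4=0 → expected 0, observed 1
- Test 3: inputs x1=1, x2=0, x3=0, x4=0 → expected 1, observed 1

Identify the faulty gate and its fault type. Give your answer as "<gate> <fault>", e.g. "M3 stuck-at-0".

M3 inverted output

Fault-free values for test 1 (x1=1, x2=1, x3=1, x4=1): M1=1, M2=1, M3=0, M4=1, M5=0, M6=1, M7=1, giving Y=1. Observed 0.
Test 1: faults giving observed 0 are {M3 stuck-at-1, M3 inverted output, M4 stuck-at-0, M4 inverted output, M5 stuck-at-1, M5 inverted output, M6 stuck-at-0, M6 inverted output, M7 stuck-at-0, M7 inverted output}.
Test 2 (x1=0, x2=1, x3=1, x4=0): fault-free M1=0, M2=1, M3=1, M4=0, M5=1, M6=0, M7=0 → 0; observed 1. Eliminates M3 stuck-at-1, M4 stuck-at-0, M5 stuck-at-1, M5 inverted output, M6 stuck-at-0, M6 inverted output, M7 stuck-at-0.
Test 3 (x1=1, x2=0, x3=0, x4=0): fault-free M1=0, M2=0, M3=0, M4=1, M5=1, M6=1, M7=1 → 1; observed 1. Eliminates M4 inverted output, M7 inverted output.
Only M3 inverted output is consistent with every test.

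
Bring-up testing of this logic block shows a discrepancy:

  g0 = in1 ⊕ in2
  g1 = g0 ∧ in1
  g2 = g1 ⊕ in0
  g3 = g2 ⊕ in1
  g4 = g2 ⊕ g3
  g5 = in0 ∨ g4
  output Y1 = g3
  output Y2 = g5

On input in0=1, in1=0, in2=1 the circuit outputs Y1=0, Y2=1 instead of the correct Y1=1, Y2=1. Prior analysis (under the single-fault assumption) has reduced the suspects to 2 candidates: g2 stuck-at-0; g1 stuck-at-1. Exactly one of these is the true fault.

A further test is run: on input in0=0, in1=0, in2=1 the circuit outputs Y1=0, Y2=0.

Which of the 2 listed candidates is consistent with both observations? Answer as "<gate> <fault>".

Evaluate each candidate on input in0=0, in1=0, in2=1:
  g2 stuck-at-0: g0=1, g1=0, g2=0 [stuck-at-0], g3=0, g4=0, g5=0 → Y1=0, Y2=0 — matches
  g1 stuck-at-1: g0=1, g1=1 [stuck-at-1], g2=1, g3=1, g4=0, g5=0 → Y1=1, Y2=0 — eliminated
Only g2 stuck-at-0 reproduces the observed Y1=0, Y2=0.

g2 stuck-at-0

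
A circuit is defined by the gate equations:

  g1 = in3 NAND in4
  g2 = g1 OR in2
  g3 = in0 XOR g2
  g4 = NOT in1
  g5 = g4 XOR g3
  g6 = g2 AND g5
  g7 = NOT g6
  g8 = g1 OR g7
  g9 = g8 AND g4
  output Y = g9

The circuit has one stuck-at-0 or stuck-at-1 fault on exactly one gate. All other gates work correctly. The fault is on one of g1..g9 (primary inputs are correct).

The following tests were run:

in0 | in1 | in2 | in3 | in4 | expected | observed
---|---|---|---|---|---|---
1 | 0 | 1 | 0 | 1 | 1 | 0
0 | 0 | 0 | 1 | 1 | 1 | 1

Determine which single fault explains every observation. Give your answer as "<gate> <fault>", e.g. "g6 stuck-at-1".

g1 stuck-at-0

Fault-free values for test 1 (in0=1, in1=0, in2=1, in3=0, in4=1): g1=1, g2=1, g3=0, g4=1, g5=1, g6=1, g7=0, g8=1, g9=1, giving Y=1. Observed 0.
Test 1: faults giving observed 0 are {g1 stuck-at-0, g4 stuck-at-0, g8 stuck-at-0, g9 stuck-at-0}.
Test 2 (in0=0, in1=0, in2=0, in3=1, in4=1): fault-free g1=0, g2=0, g3=0, g4=1, g5=1, g6=0, g7=1, g8=1, g9=1 → 1; observed 1. Eliminates g4 stuck-at-0, g8 stuck-at-0, g9 stuck-at-0.
Only g1 stuck-at-0 is consistent with every test.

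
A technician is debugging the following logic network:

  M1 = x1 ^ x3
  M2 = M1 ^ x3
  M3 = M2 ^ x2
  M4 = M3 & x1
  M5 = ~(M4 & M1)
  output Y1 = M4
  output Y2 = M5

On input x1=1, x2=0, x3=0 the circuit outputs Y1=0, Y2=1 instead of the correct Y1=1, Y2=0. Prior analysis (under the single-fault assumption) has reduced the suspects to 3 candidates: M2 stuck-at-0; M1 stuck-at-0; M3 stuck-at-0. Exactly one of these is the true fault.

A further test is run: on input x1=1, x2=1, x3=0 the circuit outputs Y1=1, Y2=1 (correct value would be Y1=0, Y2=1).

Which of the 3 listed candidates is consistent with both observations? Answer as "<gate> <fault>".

Evaluate each candidate on input x1=1, x2=1, x3=0:
  M2 stuck-at-0: M1=1, M2=0 [stuck-at-0], M3=1, M4=1, M5=0 → Y1=1, Y2=0 — eliminated
  M1 stuck-at-0: M1=0 [stuck-at-0], M2=0, M3=1, M4=1, M5=1 → Y1=1, Y2=1 — matches
  M3 stuck-at-0: M1=1, M2=1, M3=0 [stuck-at-0], M4=0, M5=1 → Y1=0, Y2=1 — eliminated
Only M1 stuck-at-0 reproduces the observed Y1=1, Y2=1.

M1 stuck-at-0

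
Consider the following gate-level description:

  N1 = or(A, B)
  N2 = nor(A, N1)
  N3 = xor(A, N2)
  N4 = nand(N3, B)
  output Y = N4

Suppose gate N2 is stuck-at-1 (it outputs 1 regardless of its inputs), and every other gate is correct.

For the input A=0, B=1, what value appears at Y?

Propagate with N2 forced: N1=1, N2=1 [stuck-at-1], N3=1, N4=0.
So Y = 0. (Without the fault it would be 1.)

0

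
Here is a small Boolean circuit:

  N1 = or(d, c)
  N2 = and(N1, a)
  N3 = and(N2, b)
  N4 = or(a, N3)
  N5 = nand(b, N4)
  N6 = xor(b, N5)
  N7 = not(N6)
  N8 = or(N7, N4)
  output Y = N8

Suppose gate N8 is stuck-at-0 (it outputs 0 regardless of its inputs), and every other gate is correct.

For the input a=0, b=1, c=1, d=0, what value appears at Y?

Propagate with N8 forced: N1=1, N2=0, N3=0, N4=0, N5=1, N6=0, N7=1, N8=0 [stuck-at-0].
So Y = 0. (Without the fault it would be 1.)

0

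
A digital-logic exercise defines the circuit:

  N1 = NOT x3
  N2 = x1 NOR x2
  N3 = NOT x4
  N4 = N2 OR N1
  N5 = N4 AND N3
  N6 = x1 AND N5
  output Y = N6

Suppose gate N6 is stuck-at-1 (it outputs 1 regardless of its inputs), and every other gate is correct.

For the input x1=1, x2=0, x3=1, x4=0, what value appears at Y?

1

Propagate with N6 forced: N1=0, N2=0, N3=1, N4=0, N5=0, N6=1 [stuck-at-1].
So Y = 1. (Without the fault it would be 0.)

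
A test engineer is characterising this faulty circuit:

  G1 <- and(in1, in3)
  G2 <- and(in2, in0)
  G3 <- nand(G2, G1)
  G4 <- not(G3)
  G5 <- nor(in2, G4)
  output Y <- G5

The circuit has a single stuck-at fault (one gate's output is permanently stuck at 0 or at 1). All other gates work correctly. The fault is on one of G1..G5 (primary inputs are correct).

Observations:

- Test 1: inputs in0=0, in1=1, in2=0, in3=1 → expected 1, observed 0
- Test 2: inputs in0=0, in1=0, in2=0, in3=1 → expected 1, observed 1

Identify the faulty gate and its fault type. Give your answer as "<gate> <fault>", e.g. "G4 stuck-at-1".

Fault-free values for test 1 (in0=0, in1=1, in2=0, in3=1): G1=1, G2=0, G3=1, G4=0, G5=1, giving Y=1. Observed 0.
Test 1: faults giving observed 0 are {G2 stuck-at-1, G3 stuck-at-0, G4 stuck-at-1, G5 stuck-at-0}.
Test 2 (in0=0, in1=0, in2=0, in3=1): fault-free G1=0, G2=0, G3=1, G4=0, G5=1 → 1; observed 1. Eliminates G3 stuck-at-0, G4 stuck-at-1, G5 stuck-at-0.
Only G2 stuck-at-1 is consistent with every test.

G2 stuck-at-1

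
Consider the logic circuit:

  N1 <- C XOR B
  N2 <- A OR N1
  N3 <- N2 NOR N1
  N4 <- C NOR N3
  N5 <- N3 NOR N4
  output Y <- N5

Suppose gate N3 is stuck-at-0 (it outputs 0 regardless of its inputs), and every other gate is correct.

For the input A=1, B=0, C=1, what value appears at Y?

Propagate with N3 forced: N1=1, N2=1, N3=0 [stuck-at-0], N4=0, N5=1.
So Y = 1. (Same as the fault-free value — the fault is masked on this input.)

1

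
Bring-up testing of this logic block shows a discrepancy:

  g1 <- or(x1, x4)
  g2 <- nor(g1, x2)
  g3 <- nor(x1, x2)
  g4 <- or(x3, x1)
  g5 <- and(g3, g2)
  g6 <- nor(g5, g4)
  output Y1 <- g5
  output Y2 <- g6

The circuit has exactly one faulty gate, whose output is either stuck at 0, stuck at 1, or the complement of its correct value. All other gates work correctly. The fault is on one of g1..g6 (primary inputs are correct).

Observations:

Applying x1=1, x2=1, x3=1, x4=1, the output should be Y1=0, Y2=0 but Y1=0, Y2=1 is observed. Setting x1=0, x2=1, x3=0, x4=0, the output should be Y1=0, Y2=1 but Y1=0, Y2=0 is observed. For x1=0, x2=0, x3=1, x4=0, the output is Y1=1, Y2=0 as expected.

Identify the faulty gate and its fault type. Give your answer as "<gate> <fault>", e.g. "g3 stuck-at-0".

g4 inverted output

Fault-free values for test 1 (x1=1, x2=1, x3=1, x4=1): g1=1, g2=0, g3=0, g4=1, g5=0, g6=0, giving Y1=0, Y2=0. Observed Y1=0, Y2=1.
Test 1: faults giving observed Y1=0, Y2=1 are {g4 stuck-at-0, g4 inverted output, g6 stuck-at-1, g6 inverted output}.
Test 2 (x1=0, x2=1, x3=0, x4=0): fault-free g1=0, g2=0, g3=0, g4=0, g5=0, g6=1 → Y1=0, Y2=1; observed Y1=0, Y2=0. Eliminates g4 stuck-at-0, g6 stuck-at-1.
Test 3 (x1=0, x2=0, x3=1, x4=0): fault-free g1=0, g2=1, g3=1, g4=1, g5=1, g6=0 → Y1=1, Y2=0; observed Y1=1, Y2=0. Eliminates g6 inverted output.
Only g4 inverted output is consistent with every test.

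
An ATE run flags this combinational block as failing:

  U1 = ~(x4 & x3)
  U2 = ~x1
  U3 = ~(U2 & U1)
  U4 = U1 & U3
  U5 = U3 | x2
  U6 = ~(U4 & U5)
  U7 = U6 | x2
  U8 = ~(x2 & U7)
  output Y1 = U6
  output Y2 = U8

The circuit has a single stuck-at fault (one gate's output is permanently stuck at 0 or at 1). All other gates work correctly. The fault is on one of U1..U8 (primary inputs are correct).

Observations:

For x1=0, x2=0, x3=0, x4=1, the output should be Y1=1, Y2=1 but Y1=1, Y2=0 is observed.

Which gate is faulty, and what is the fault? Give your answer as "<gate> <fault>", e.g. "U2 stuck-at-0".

U8 stuck-at-0

Fault-free values for test 1 (x1=0, x2=0, x3=0, x4=1): U1=1, U2=1, U3=0, U4=0, U5=0, U6=1, U7=1, U8=1, giving Y1=1, Y2=1. Observed Y1=1, Y2=0.
Test 1: faults giving observed Y1=1, Y2=0 are {U8 stuck-at-0}.
Only U8 stuck-at-0 is consistent with every test.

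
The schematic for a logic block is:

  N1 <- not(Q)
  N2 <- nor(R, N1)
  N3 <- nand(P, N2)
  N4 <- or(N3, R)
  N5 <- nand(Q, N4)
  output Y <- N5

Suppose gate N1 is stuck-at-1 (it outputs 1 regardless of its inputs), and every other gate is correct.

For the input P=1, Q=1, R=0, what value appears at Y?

Propagate with N1 forced: N1=1 [stuck-at-1], N2=0, N3=1, N4=1, N5=0.
So Y = 0. (Without the fault it would be 1.)

0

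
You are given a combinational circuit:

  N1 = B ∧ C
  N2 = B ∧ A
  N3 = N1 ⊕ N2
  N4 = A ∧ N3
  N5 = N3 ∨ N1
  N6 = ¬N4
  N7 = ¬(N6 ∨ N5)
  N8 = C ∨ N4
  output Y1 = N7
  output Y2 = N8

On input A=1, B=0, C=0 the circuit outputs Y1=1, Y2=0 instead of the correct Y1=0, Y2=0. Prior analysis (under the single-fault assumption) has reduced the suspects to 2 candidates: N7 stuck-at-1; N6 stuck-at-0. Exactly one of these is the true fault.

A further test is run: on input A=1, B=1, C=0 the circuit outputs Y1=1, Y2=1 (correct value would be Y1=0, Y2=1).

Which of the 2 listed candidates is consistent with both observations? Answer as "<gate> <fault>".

Evaluate each candidate on input A=1, B=1, C=0:
  N7 stuck-at-1: N1=0, N2=1, N3=1, N4=1, N5=1, N6=0, N7=1 [stuck-at-1], N8=1 → Y1=1, Y2=1 — matches
  N6 stuck-at-0: N1=0, N2=1, N3=1, N4=1, N5=1, N6=0 [stuck-at-0], N7=0, N8=1 → Y1=0, Y2=1 — eliminated
Only N7 stuck-at-1 reproduces the observed Y1=1, Y2=1.

N7 stuck-at-1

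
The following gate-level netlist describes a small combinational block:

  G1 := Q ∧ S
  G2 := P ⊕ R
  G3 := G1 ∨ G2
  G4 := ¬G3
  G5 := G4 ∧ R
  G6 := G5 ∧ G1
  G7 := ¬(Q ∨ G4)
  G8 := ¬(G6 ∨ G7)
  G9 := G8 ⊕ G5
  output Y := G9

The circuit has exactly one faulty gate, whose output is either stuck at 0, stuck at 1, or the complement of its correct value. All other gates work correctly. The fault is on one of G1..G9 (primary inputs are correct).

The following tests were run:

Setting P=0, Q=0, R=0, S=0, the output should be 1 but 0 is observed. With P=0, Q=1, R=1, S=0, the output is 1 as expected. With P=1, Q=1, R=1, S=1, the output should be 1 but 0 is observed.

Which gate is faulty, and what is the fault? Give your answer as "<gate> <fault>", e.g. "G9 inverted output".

G1 inverted output

Fault-free values for test 1 (P=0, Q=0, R=0, S=0): G1=0, G2=0, G3=0, G4=1, G5=0, G6=0, G7=0, G8=1, G9=1, giving Y=1. Observed 0.
Test 1: faults giving observed 0 are {G1 stuck-at-1, G1 inverted output, G2 stuck-at-1, G2 inverted output, G3 stuck-at-1, G3 inverted output, G4 stuck-at-0, G4 inverted output, G5 stuck-at-1, G5 inverted output, G6 stuck-at-1, G6 inverted output, G7 stuck-at-1, G7 inverted output, G8 stuck-at-0, G8 inverted output, G9 stuck-at-0, G9 inverted output}.
Test 2 (P=0, Q=1, R=1, S=0): fault-free G1=0, G2=1, G3=1, G4=0, G5=0, G6=0, G7=0, G8=1, G9=1 → 1; observed 1. Eliminates G2 inverted output, G3 inverted output, G4 inverted output, G5 stuck-at-1, G5 inverted output, G6 stuck-at-1, G6 inverted output, G7 stuck-at-1, G7 inverted output, G8 stuck-at-0, G8 inverted output, G9 stuck-at-0, G9 inverted output.
Test 3 (P=1, Q=1, R=1, S=1): fault-free G1=1, G2=0, G3=1, G4=0, G5=0, G6=0, G7=0, G8=1, G9=1 → 1; observed 0. Eliminates G1 stuck-at-1, G2 stuck-at-1, G3 stuck-at-1, G4 stuck-at-0.
Only G1 inverted output is consistent with every test.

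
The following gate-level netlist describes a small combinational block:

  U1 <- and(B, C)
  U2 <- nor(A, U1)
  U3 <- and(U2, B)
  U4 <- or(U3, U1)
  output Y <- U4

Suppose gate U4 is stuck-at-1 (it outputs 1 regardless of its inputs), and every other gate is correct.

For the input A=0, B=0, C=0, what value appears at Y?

Propagate with U4 forced: U1=0, U2=1, U3=0, U4=1 [stuck-at-1].
So Y = 1. (Without the fault it would be 0.)

1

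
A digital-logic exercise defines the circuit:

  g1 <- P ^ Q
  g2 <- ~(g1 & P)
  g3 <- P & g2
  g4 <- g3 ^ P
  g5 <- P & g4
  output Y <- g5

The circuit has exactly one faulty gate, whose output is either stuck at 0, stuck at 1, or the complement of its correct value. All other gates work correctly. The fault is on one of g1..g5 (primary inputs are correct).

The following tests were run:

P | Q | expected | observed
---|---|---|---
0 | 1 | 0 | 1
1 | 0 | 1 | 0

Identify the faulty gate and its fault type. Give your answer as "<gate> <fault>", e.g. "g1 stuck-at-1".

Fault-free values for test 1 (P=0, Q=1): g1=1, g2=1, g3=0, g4=0, g5=0, giving Y=0. Observed 1.
Test 1: faults giving observed 1 are {g5 stuck-at-1, g5 inverted output}.
Test 2 (P=1, Q=0): fault-free g1=1, g2=0, g3=0, g4=1, g5=1 → 1; observed 0. Eliminates g5 stuck-at-1.
Only g5 inverted output is consistent with every test.

g5 inverted output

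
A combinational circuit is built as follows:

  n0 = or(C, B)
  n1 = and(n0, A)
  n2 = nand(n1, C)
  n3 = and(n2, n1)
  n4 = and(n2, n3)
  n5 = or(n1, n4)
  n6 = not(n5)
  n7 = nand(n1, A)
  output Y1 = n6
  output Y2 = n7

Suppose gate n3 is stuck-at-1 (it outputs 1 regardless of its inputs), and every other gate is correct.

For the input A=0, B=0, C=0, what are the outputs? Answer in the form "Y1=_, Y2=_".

Propagate with n3 forced: n0=0, n1=0, n2=1, n3=1 [stuck-at-1], n4=1, n5=1, n6=0, n7=1.
So the outputs are Y1=0, Y2=1. (Without the fault they would be Y1=1, Y2=1.)

Y1=0, Y2=1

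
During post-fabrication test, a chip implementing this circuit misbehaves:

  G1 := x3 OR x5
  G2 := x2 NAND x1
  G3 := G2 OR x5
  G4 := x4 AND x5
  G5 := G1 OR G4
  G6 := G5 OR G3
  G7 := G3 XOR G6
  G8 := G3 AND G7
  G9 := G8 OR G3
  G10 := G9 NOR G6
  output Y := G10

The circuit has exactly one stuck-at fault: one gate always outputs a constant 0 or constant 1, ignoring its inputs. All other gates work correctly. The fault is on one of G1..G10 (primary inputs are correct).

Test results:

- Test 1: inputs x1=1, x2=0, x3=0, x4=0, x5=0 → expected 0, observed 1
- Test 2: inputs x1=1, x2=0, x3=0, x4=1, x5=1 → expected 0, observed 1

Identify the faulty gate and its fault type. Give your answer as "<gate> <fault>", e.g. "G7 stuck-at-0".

Fault-free values for test 1 (x1=1, x2=0, x3=0, x4=0, x5=0): G1=0, G2=1, G3=1, G4=0, G5=0, G6=1, G7=0, G8=0, G9=1, G10=0, giving Y=0. Observed 1.
Test 1: faults giving observed 1 are {G2 stuck-at-0, G3 stuck-at-0, G10 stuck-at-1}.
Test 2 (x1=1, x2=0, x3=0, x4=1, x5=1): fault-free G1=1, G2=1, G3=1, G4=1, G5=1, G6=1, G7=0, G8=0, G9=1, G10=0 → 0; observed 1. Eliminates G2 stuck-at-0, G3 stuck-at-0.
Only G10 stuck-at-1 is consistent with every test.

G10 stuck-at-1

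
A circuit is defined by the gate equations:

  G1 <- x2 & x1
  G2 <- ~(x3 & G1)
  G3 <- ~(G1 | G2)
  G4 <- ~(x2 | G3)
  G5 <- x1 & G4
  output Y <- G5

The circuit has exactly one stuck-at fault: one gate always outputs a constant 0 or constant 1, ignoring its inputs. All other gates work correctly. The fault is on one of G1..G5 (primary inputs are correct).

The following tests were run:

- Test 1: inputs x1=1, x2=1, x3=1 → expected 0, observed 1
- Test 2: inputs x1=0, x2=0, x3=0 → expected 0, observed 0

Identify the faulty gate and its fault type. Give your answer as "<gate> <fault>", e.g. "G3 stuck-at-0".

G4 stuck-at-1

Fault-free values for test 1 (x1=1, x2=1, x3=1): G1=1, G2=0, G3=0, G4=0, G5=0, giving Y=0. Observed 1.
Test 1: faults giving observed 1 are {G4 stuck-at-1, G5 stuck-at-1}.
Test 2 (x1=0, x2=0, x3=0): fault-free G1=0, G2=1, G3=0, G4=1, G5=0 → 0; observed 0. Eliminates G5 stuck-at-1.
Only G4 stuck-at-1 is consistent with every test.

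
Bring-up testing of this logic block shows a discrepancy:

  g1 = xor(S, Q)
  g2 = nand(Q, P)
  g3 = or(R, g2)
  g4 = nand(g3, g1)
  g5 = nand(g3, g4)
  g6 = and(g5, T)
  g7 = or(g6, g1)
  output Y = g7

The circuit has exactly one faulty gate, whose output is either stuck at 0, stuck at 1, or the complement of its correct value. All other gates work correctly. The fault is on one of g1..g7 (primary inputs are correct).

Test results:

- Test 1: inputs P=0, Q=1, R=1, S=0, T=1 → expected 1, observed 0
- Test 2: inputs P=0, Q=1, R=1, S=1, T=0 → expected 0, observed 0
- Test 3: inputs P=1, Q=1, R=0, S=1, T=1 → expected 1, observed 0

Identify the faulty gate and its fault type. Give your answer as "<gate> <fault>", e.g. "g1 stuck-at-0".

g7 stuck-at-0

Fault-free values for test 1 (P=0, Q=1, R=1, S=0, T=1): g1=1, g2=1, g3=1, g4=0, g5=1, g6=1, g7=1, giving Y=1. Observed 0.
Test 1: faults giving observed 0 are {g1 stuck-at-0, g1 inverted output, g7 stuck-at-0, g7 inverted output}.
Test 2 (P=0, Q=1, R=1, S=1, T=0): fault-free g1=0, g2=1, g3=1, g4=1, g5=0, g6=0, g7=0 → 0; observed 0. Eliminates g1 inverted output, g7 inverted output.
Test 3 (P=1, Q=1, R=0, S=1, T=1): fault-free g1=0, g2=0, g3=0, g4=1, g5=1, g6=1, g7=1 → 1; observed 0. Eliminates g1 stuck-at-0.
Only g7 stuck-at-0 is consistent with every test.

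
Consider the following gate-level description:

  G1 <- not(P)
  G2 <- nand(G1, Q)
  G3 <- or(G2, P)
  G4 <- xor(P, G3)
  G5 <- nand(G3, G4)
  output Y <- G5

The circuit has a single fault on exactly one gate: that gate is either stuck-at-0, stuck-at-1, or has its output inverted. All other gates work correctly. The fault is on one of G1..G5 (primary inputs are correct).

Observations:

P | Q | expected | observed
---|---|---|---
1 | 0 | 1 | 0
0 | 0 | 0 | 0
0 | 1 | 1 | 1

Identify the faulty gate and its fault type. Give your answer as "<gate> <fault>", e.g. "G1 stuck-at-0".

Fault-free values for test 1 (P=1, Q=0): G1=0, G2=1, G3=1, G4=0, G5=1, giving Y=1. Observed 0.
Test 1: faults giving observed 0 are {G4 stuck-at-1, G4 inverted output, G5 stuck-at-0, G5 inverted output}.
Test 2 (P=0, Q=0): fault-free G1=1, G2=1, G3=1, G4=1, G5=0 → 0; observed 0. Eliminates G4 inverted output, G5 inverted output.
Test 3 (P=0, Q=1): fault-free G1=1, G2=0, G3=0, G4=0, G5=1 → 1; observed 1. Eliminates G5 stuck-at-0.
Only G4 stuck-at-1 is consistent with every test.

G4 stuck-at-1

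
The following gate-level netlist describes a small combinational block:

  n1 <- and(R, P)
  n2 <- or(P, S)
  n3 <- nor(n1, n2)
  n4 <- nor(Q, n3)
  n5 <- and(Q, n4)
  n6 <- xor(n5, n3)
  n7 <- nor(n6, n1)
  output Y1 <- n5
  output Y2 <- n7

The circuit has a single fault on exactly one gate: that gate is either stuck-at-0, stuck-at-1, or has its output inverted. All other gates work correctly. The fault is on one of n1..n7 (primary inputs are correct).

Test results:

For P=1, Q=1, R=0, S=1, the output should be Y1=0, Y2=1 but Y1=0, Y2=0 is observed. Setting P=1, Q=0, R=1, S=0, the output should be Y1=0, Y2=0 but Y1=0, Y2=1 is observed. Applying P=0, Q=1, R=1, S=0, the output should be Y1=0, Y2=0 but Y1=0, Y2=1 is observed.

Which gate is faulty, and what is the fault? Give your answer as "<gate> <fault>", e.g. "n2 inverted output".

Fault-free values for test 1 (P=1, Q=1, R=0, S=1): n1=0, n2=1, n3=0, n4=0, n5=0, n6=0, n7=1, giving Y1=0, Y2=1. Observed Y1=0, Y2=0.
Test 1: faults giving observed Y1=0, Y2=0 are {n1 stuck-at-1, n1 inverted output, n2 stuck-at-0, n2 inverted output, n3 stuck-at-1, n3 inverted output, n6 stuck-at-1, n6 inverted output, n7 stuck-at-0, n7 inverted output}.
Test 2 (P=1, Q=0, R=1, S=0): fault-free n1=1, n2=1, n3=0, n4=1, n5=0, n6=0, n7=0 → Y1=0, Y2=0; observed Y1=0, Y2=1. Eliminates n1 stuck-at-1, n2 stuck-at-0, n2 inverted output, n3 stuck-at-1, n3 inverted output, n6 stuck-at-1, n6 inverted output, n7 stuck-at-0.
Test 3 (P=0, Q=1, R=1, S=0): fault-free n1=0, n2=0, n3=1, n4=0, n5=0, n6=1, n7=0 → Y1=0, Y2=0; observed Y1=0, Y2=1. Eliminates n1 inverted output.
Only n7 inverted output is consistent with every test.

n7 inverted output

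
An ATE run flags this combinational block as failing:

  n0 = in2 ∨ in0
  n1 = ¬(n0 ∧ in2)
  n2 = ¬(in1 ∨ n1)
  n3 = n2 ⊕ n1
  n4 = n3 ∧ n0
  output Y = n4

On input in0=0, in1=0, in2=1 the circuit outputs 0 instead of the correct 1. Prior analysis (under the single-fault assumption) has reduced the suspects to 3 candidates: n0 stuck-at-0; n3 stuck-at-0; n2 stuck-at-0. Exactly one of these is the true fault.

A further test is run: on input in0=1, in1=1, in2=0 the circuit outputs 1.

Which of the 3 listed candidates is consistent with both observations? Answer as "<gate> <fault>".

n2 stuck-at-0

Evaluate each candidate on input in0=1, in1=1, in2=0:
  n0 stuck-at-0: n0=0 [stuck-at-0], n1=1, n2=0, n3=1, n4=0 → 0 — eliminated
  n3 stuck-at-0: n0=1, n1=1, n2=0, n3=0 [stuck-at-0], n4=0 → 0 — eliminated
  n2 stuck-at-0: n0=1, n1=1, n2=0 [stuck-at-0], n3=1, n4=1 → 1 — matches
Only n2 stuck-at-0 reproduces the observed 1.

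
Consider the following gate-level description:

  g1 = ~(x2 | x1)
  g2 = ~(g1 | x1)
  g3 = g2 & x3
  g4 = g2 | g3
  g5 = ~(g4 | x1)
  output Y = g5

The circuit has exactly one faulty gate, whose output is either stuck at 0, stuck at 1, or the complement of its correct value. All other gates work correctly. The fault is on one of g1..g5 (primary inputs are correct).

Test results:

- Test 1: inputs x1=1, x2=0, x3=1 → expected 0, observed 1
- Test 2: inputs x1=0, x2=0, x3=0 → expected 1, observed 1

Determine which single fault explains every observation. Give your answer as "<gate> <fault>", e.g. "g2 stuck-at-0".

Fault-free values for test 1 (x1=1, x2=0, x3=1): g1=0, g2=0, g3=0, g4=0, g5=0, giving Y=0. Observed 1.
Test 1: faults giving observed 1 are {g5 stuck-at-1, g5 inverted output}.
Test 2 (x1=0, x2=0, x3=0): fault-free g1=1, g2=0, g3=0, g4=0, g5=1 → 1; observed 1. Eliminates g5 inverted output.
Only g5 stuck-at-1 is consistent with every test.

g5 stuck-at-1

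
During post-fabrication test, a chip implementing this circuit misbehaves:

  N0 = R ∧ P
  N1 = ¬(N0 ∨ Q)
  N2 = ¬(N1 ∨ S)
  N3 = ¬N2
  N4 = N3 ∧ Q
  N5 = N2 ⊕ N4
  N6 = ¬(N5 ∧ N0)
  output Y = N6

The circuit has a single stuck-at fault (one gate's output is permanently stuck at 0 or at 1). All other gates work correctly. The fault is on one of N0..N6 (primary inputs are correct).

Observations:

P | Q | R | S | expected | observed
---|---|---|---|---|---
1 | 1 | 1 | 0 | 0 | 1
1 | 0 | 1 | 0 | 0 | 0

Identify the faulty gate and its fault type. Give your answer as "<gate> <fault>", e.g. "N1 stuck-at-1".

N3 stuck-at-1

Fault-free values for test 1 (P=1, Q=1, R=1, S=0): N0=1, N1=0, N2=1, N3=0, N4=0, N5=1, N6=0, giving Y=0. Observed 1.
Test 1: faults giving observed 1 are {N0 stuck-at-0, N3 stuck-at-1, N4 stuck-at-1, N5 stuck-at-0, N6 stuck-at-1}.
Test 2 (P=1, Q=0, R=1, S=0): fault-free N0=1, N1=0, N2=1, N3=0, N4=0, N5=1, N6=0 → 0; observed 0. Eliminates N0 stuck-at-0, N4 stuck-at-1, N5 stuck-at-0, N6 stuck-at-1.
Only N3 stuck-at-1 is consistent with every test.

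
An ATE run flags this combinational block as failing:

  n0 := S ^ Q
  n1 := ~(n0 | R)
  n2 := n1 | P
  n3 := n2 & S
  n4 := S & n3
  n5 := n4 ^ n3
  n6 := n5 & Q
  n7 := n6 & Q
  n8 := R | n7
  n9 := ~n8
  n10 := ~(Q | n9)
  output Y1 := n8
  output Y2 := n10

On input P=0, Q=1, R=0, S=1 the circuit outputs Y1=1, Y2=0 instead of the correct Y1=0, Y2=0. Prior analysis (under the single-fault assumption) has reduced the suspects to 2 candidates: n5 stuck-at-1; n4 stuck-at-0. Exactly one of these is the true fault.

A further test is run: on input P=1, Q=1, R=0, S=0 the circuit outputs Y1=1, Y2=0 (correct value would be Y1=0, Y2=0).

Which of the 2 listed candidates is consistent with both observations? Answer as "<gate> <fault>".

Evaluate each candidate on input P=1, Q=1, R=0, S=0:
  n5 stuck-at-1: n0=1, n1=0, n2=1, n3=0, n4=0, n5=1 [stuck-at-1], n6=1, n7=1, n8=1, n9=0, n10=0 → Y1=1, Y2=0 — matches
  n4 stuck-at-0: n0=1, n1=0, n2=1, n3=0, n4=0 [stuck-at-0], n5=0, n6=0, n7=0, n8=0, n9=1, n10=0 → Y1=0, Y2=0 — eliminated
Only n5 stuck-at-1 reproduces the observed Y1=1, Y2=0.

n5 stuck-at-1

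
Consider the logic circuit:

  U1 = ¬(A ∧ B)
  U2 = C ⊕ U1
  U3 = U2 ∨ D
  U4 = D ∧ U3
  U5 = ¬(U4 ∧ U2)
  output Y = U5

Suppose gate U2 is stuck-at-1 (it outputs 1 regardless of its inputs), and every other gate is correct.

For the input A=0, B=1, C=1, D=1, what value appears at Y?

0

Propagate with U2 forced: U1=1, U2=1 [stuck-at-1], U3=1, U4=1, U5=0.
So Y = 0. (Without the fault it would be 1.)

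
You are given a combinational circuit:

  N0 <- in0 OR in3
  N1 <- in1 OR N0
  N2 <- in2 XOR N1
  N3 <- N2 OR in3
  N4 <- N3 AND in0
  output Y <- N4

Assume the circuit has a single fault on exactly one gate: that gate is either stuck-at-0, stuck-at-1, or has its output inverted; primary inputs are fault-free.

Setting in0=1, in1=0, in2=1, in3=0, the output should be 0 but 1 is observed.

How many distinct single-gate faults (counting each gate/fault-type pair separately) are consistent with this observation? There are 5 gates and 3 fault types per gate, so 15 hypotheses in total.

10

Fault-free: N0=1, N1=1, N2=0, N3=0, N4=0 → 0. Observed 1.
  N0: stuck-at-0, inverted output ✓; others ✗
  N1: stuck-at-0, inverted output ✓; others ✗
  N2: stuck-at-1, inverted output ✓; others ✗
  N3: stuck-at-1, inverted output ✓; others ✗
  N4: stuck-at-1, inverted output ✓; others ✗
Consistent faults: {N0 stuck-at-0, N0 inverted output, N1 stuck-at-0, N1 inverted output, N2 stuck-at-1, N2 inverted output, N3 stuck-at-1, N3 inverted output, N4 stuck-at-1, N4 inverted output} — 10 in all.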